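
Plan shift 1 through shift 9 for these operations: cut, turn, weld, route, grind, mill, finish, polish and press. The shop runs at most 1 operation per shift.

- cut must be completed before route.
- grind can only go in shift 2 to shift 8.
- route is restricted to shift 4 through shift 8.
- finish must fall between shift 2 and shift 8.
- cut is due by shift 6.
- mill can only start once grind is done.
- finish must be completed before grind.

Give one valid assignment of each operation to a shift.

turn in shift 6; weld in shift 7; route in shift 4; polish in shift 8; finish in shift 2; press in shift 9; mill in shift 5; grind in shift 3; cut in shift 1

Checking: grind(shift 3) before mill(shift 5); finish(shift 2) before grind(shift 3); cut(shift 1) before route(shift 4); finish=shift 2 in [shift 2,shift 8]; route=shift 4 in [shift 4,shift 8]; cut=shift 1 in [shift 1,shift 6]; grind=shift 3 in [shift 2,shift 8]; max 1 per shift (cap 1).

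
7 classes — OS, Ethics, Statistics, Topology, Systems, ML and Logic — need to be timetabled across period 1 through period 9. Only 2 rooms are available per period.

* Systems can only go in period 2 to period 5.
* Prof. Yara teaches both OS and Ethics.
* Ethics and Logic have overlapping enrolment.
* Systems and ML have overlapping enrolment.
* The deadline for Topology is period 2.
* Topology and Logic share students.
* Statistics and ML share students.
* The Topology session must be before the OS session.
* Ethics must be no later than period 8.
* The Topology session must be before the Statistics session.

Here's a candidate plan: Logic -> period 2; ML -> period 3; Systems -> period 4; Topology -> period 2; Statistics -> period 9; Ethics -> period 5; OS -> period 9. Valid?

Only 2 rooms are available per period — holds.
Prof. Yara teaches both OS and Ethics — holds.
Systems and ML have overlapping enrolment — holds.
Ethics and Logic have overlapping enrolment — holds.
The deadline for Topology is period 2 — holds.
The Topology session must be before the OS session — holds.
Topology and Logic share students — violated.
Systems can only go in period 2 to period 5 — holds.
The Topology session must be before the Statistics session — holds.
Ethics must be no later than period 8 — holds.
Statistics and ML share students — holds.

Invalid. Topology and Logic share students.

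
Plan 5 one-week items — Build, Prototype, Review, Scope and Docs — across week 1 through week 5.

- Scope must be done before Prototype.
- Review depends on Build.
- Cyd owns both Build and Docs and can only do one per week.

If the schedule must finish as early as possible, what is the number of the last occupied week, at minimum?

2

The precedence chain requires at least 2 distinct weeks.
2 works (last occupied week: week 2): for example Prototype=week 2, Docs=week 2, Scope=week 1, Build=week 1, Review=week 2.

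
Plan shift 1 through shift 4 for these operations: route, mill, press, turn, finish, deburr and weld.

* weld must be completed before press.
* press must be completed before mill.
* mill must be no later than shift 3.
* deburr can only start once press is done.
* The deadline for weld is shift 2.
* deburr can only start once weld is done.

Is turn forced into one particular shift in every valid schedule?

turn can be shift 1 (e.g. finish in shift 1, deburr in shift 3, weld in shift 1, mill in shift 3, turn in shift 1, route in shift 1, press in shift 2) or shift 2 (e.g. weld=shift 1, press=shift 2, deburr=shift 3, mill=shift 3, route=shift 1, turn=shift 2, finish=shift 1).

No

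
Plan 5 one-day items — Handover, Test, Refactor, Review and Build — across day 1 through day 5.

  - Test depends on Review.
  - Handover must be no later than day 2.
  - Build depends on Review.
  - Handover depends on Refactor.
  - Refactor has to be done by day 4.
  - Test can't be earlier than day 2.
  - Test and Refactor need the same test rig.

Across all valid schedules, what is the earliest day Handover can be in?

Precedence pushes Handover to at least day 2; Handover's own window allows nothing later than day 2.
Handover at day 2 is achievable: Build in day 2; Handover in day 2; Refactor in day 1; Test in day 2; Review in day 1.

day 2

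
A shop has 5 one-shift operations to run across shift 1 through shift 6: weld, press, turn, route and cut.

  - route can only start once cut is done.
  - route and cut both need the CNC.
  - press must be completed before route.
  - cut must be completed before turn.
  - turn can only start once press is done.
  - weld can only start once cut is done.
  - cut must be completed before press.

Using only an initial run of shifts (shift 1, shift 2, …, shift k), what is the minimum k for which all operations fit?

The precedence chain requires at least 3 distinct shifts.
3 works (last occupied shift: shift 3): for example turn -> shift 3; weld -> shift 2; press -> shift 2; route -> shift 3; cut -> shift 1.

3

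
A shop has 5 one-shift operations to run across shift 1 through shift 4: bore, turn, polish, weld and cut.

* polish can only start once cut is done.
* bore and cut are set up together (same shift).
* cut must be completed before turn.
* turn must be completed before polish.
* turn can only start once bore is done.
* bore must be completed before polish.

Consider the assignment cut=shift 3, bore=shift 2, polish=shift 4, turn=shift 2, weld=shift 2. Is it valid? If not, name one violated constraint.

bore must be completed before polish — holds.
bore and cut are set up together (same shift) — violated.
turn must be completed before polish — holds.
turn can only start once bore is done — violated.
polish can only start once cut is done — holds.
cut must be completed before turn — violated.

Invalid. cut must be completed before turn.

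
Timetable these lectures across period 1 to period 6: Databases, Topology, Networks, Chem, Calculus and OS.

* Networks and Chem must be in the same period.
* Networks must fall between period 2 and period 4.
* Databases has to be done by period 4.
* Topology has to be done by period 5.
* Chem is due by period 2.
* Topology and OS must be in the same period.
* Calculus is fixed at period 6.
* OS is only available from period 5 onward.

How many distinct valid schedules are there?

4

Enumerating: Networks -> period 2; Chem -> period 2; Calculus -> period 6; Topology -> period 5; OS -> period 5; Databases -> period 1 | Networks=period 2, Chem=period 2, OS=period 5, Databases=period 2, Topology=period 5, Calculus=period 6 | Networks=period 2; OS=period 5; Calculus=period 6; Databases=period 3; Topology=period 5; Chem=period 2 | Networks in period 2, Topology in period 5, OS in period 5, Calculus in period 6, Databases in period 4, Chem in period 2.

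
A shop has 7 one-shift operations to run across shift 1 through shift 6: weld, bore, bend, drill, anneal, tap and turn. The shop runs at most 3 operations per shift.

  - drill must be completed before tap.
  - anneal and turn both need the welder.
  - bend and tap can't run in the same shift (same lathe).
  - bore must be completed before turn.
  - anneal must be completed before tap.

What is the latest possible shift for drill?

shift 5

Downstream work caps drill at shift 5.
drill at shift 5 is achievable: drill=shift 5; bore=shift 1; turn=shift 2; bend=shift 2; anneal=shift 1; weld=shift 1; tap=shift 6.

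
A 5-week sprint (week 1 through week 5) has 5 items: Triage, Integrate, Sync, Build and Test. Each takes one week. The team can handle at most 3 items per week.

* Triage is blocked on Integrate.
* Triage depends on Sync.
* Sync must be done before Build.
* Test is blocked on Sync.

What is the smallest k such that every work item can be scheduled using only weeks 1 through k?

The precedence chain requires at least 2 distinct weeks.
With at most 3 per week and 5 work items, at least 2 weeks are needed.
2 works (last occupied week: week 2): for example Integrate=week 1, Sync=week 1, Triage=week 2, Test=week 2, Build=week 2.

2 weeks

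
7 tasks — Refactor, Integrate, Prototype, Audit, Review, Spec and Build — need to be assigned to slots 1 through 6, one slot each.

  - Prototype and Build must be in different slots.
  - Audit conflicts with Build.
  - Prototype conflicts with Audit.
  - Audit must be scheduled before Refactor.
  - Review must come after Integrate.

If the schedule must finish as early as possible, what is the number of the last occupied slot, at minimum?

3

The precedence chain requires at least 2 distinct slots.
Could 2 slots be enough, i.e. nothing placed later than 2? No: Refactor must come after Audit (at 1 or later) → {2}; Audit must come before Refactor (at 2 or earlier) → {1}; Prototype can't share with Audit (1) → {2}; Build can't share with Audit (1) → {2}; Build can't share with Prototype (2) → nothing is left.
So 2 slots is not enough.
3 works (last occupied slot: 3): for example Review -> 2; Refactor -> 2; Integrate -> 1; Build -> 3; Audit -> 1; Spec -> 1; Prototype -> 2.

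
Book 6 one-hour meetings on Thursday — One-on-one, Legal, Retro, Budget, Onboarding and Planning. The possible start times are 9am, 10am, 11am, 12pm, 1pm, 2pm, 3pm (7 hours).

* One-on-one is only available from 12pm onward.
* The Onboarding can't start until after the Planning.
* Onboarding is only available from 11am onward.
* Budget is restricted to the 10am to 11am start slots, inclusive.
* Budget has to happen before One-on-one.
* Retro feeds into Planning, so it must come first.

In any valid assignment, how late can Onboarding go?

3pm

Onboarding is available from 11am.
Onboarding at 3pm is achievable: Onboarding in 3pm, Legal in 9am, One-on-one in 12pm, Planning in 10am, Budget in 10am, Retro in 9am.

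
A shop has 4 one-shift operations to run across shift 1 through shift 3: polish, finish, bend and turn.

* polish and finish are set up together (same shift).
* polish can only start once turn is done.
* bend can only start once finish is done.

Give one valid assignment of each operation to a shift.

turn -> shift 1; polish -> shift 2; bend -> shift 3; finish -> shift 2

Checking: finish(shift 2) before bend(shift 3); turn(shift 1) before polish(shift 2); polish = finish = shift 2.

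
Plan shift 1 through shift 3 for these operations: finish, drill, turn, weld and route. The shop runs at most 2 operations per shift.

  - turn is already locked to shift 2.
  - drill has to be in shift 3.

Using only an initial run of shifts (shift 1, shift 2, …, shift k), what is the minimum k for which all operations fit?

With at most 2 per shift and 5 operations, at least 3 shifts are needed.
drill can't be placed before shift 3, so the schedule must run through at least shift 3.
3 works (last occupied shift: shift 3): for example finish -> shift 1, drill -> shift 3, turn -> shift 2, weld -> shift 1, route -> shift 2.

3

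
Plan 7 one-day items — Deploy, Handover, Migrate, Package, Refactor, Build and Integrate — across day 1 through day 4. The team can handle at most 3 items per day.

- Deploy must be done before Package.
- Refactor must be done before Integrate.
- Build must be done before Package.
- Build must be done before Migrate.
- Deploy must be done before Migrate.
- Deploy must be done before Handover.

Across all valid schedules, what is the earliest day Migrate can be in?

day 2

Precedence pushes Migrate to at least day 2.
Migrate at day 2 is achievable: Refactor in day 1; Migrate in day 2; Package in day 2; Handover in day 2; Deploy in day 1; Integrate in day 3; Build in day 1.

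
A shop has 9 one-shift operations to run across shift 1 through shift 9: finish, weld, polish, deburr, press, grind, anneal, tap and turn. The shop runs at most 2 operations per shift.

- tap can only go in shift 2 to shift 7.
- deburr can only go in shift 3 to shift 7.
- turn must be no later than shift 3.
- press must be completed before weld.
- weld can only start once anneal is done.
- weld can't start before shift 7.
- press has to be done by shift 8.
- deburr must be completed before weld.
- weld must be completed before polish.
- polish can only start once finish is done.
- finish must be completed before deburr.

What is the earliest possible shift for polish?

shift 8

Precedence pushes polish to at least shift 8.
polish at shift 8 is achievable: deburr=shift 3, anneal=shift 3, grind=shift 4, tap=shift 2, turn=shift 1, weld=shift 7, press=shift 1, polish=shift 8, finish=shift 2.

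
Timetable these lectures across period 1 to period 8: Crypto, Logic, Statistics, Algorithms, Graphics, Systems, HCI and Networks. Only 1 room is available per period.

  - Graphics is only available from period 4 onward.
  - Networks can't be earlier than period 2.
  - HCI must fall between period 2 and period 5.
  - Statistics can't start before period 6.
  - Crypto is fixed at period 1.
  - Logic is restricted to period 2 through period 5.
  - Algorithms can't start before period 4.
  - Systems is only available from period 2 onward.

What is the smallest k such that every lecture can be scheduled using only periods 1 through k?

8

With at most 1 per period and 8 lectures, at least 8 periods are needed.
Statistics can't be placed before period 6, so the schedule must run through at least period 6.
8 works (last occupied period: period 8): for example Logic in period 2; Systems in period 7; Crypto in period 1; Algorithms in period 4; Graphics in period 5; Statistics in period 6; Networks in period 8; HCI in period 3.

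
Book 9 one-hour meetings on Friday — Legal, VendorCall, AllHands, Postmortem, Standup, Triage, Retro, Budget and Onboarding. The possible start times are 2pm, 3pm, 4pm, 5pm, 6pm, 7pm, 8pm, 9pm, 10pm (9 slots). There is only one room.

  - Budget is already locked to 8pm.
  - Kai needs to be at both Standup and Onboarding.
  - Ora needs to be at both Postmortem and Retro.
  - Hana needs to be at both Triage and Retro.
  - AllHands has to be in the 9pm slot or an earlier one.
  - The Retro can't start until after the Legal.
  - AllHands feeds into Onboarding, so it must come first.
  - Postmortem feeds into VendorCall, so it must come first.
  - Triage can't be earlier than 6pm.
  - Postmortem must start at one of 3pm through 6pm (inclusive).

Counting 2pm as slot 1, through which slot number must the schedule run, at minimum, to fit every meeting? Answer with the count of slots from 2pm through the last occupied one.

9

The precedence chain requires at least 2 distinct slots.
With at most 1 per slot and 9 meetings, at least 9 slots are needed.
Budget can't be placed before 8pm — that is slot 7 counting from 2pm — so the schedule must run through at least 7 slots.
9 works (last occupied slot: 10pm): for example Onboarding -> 9pm, Standup -> 10pm, AllHands -> 2pm, VendorCall -> 5pm, Triage -> 6pm, Postmortem -> 3pm, Legal -> 4pm, Retro -> 7pm, Budget -> 8pm.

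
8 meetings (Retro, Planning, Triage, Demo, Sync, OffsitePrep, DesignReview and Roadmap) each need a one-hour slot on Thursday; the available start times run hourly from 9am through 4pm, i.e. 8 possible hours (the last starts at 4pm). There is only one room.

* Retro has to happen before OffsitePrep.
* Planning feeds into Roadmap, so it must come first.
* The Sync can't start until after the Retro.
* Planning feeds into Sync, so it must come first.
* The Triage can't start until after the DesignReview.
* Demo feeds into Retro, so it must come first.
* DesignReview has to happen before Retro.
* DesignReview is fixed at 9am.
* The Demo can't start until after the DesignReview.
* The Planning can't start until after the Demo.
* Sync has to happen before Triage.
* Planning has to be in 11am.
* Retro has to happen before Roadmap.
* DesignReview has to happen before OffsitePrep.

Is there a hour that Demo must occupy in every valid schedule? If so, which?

10am

DesignReview is fixed at 9am and must come before Demo, so Demo is at least 10am.
Planning is fixed at 11am and must come after Demo, so Demo is at most 10am.
So Demo must be 10am.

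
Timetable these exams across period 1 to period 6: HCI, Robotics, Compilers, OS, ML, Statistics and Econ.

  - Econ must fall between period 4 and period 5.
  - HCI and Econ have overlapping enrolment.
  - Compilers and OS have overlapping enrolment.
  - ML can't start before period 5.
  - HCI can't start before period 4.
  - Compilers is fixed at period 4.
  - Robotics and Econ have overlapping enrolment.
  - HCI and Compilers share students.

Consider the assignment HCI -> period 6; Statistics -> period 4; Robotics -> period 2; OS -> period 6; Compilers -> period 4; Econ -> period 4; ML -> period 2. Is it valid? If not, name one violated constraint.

No. ML can't start before period 5 is not satisfied.

Robotics and Econ have overlapping enrolment — holds.
HCI can't start before period 4 — holds.
HCI and Compilers share students — holds.
Compilers is fixed at period 4 — holds.
HCI and Econ have overlapping enrolment — holds.
Econ must fall between period 4 and period 5 — holds.
ML can't start before period 5 — violated.
Compilers and OS have overlapping enrolment — holds.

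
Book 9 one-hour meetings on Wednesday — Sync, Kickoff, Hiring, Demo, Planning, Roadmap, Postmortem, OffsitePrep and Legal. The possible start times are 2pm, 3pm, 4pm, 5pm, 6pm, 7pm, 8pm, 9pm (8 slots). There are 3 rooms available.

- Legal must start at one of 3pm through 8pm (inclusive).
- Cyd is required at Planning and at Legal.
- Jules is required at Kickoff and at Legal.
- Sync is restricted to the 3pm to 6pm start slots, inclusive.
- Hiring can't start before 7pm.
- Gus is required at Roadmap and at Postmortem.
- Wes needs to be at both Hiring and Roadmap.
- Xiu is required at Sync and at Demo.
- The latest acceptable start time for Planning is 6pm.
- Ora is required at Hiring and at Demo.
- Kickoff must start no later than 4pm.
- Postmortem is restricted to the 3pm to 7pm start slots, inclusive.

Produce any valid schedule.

Demo in 2pm, Kickoff in 2pm, Sync in 3pm, Planning in 2pm, OffsitePrep in 4pm, Postmortem in 3pm, Roadmap in 4pm, Hiring in 7pm, Legal in 3pm

Checking: Sync(3pm) != Demo(2pm); Planning(2pm) != Legal(3pm); Hiring(7pm) != Roadmap(4pm); Roadmap(4pm) != Postmortem(3pm); Kickoff(2pm) != Legal(3pm); Hiring(7pm) != Demo(2pm); Sync=3pm in [3pm,6pm]; Kickoff=2pm in [2pm,4pm]; Legal=3pm in [3pm,8pm]; Postmortem=3pm in [3pm,7pm]; Planning=2pm in [2pm,6pm]; Hiring=7pm in [7pm,9pm]; max 3 per slot (cap 3).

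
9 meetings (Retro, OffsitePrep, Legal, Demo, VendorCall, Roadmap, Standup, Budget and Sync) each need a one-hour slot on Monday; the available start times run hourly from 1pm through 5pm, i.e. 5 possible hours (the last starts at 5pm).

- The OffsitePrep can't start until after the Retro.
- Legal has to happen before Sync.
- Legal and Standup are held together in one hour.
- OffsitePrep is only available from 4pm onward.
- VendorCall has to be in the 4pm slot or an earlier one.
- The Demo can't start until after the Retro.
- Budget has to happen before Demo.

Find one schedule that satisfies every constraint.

VendorCall=1pm, Sync=2pm, Demo=2pm, Standup=1pm, Legal=1pm, Retro=1pm, OffsitePrep=4pm, Budget=1pm, Roadmap=1pm

Checking: Legal(1pm) before Sync(2pm); Retro(1pm) before OffsitePrep(4pm); Budget(1pm) before Demo(2pm); Retro(1pm) before Demo(2pm); Legal = Standup = 1pm; VendorCall=1pm in [1pm,4pm]; OffsitePrep=4pm in [4pm,5pm].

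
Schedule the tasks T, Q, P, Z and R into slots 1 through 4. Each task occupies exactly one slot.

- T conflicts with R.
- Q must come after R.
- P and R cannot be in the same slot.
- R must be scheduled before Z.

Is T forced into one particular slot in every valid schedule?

T can be 1 (e.g. P=1, Q=3, R=2, T=1, Z=3) or 2 (e.g. R=1, P=2, Z=2, T=2, Q=2).

No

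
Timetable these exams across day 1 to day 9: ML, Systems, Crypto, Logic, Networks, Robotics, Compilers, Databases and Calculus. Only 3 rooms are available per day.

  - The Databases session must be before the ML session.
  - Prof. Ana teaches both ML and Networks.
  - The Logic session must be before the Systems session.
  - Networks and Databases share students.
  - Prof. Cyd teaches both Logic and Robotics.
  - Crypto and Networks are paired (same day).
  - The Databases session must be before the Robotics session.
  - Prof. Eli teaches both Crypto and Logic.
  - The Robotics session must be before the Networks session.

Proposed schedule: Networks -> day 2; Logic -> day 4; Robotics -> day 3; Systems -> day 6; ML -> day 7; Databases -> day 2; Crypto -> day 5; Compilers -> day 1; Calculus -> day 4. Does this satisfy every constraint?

The Databases session must be before the Robotics session — holds.
Prof. Cyd teaches both Logic and Robotics — holds.
Prof. Ana teaches both ML and Networks — holds.
The Robotics session must be before the Networks session — violated.
Only 3 rooms are available per day — holds.
The Logic session must be before the Systems session — holds.
Prof. Eli teaches both Crypto and Logic — holds.
The Databases session must be before the ML session — holds.
Crypto and Networks are paired (same day) — violated.
Networks and Databases share students — violated.

Invalid. Crypto and Networks are paired (same day).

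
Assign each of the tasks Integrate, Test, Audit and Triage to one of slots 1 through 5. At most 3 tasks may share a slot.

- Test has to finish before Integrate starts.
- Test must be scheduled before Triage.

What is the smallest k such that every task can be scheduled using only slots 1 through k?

2 slots

The precedence chain requires at least 2 distinct slots.
With at most 3 per slot and 4 tasks, at least 2 slots are needed.
2 works (last occupied slot: 2): for example Triage=2, Test=1, Audit=1, Integrate=2.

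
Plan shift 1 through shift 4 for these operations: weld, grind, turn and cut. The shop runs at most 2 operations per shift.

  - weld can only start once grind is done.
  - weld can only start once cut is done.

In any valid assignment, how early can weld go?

shift 2

Precedence pushes weld to at least shift 2.
weld at shift 2 is achievable: cut -> shift 1; weld -> shift 2; turn -> shift 2; grind -> shift 1.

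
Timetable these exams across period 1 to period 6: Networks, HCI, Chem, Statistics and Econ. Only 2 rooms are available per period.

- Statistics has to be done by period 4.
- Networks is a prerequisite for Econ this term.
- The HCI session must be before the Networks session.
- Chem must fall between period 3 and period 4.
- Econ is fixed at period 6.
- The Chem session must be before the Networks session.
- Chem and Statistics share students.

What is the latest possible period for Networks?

period 5

Precedence pushes Networks to at least period 4; downstream work caps Networks at period 5.
Networks at period 5 is achievable: Econ -> period 6; Chem -> period 3; Statistics -> period 1; HCI -> period 1; Networks -> period 5.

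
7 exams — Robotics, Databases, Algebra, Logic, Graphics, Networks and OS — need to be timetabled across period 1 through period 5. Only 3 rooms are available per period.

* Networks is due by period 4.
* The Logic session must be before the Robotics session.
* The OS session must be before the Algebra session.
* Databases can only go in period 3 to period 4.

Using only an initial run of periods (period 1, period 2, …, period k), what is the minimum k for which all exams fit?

3 periods

The precedence chain requires at least 2 distinct periods.
With at most 3 per period and 7 exams, at least 3 periods are needed.
Databases can't be placed before period 3, so the schedule must run through at least period 3.
3 works (last occupied period: period 3): for example Logic in period 1, Networks in period 2, Graphics in period 1, Robotics in period 2, OS in period 1, Databases in period 3, Algebra in period 2.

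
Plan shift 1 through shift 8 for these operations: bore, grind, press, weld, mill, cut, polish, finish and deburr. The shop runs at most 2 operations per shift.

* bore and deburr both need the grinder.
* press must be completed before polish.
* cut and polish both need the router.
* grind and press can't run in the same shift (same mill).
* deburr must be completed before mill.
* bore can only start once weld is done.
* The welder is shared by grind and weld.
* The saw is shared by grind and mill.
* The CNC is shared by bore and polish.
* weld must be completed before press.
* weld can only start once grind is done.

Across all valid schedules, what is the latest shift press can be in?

Precedence pushes press to at least shift 3; downstream work caps press at shift 7.
press at shift 7 is achievable: bore -> shift 3, cut -> shift 3, mill -> shift 2, grind -> shift 1, polish -> shift 8, finish -> shift 4, weld -> shift 2, deburr -> shift 1, press -> shift 7.

shift 7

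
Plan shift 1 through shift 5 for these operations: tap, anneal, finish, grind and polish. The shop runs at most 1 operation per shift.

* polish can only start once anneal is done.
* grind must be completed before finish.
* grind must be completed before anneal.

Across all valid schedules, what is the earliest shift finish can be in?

shift 2

Precedence pushes finish to at least shift 2.
finish at shift 2 is achievable: grind in shift 1; anneal in shift 3; tap in shift 5; polish in shift 4; finish in shift 2.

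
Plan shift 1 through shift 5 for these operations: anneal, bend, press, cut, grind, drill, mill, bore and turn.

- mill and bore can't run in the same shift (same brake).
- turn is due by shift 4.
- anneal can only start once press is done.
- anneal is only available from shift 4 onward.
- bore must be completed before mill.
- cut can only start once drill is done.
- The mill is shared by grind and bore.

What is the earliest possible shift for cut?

shift 2

Precedence pushes cut to at least shift 2.
cut at shift 2 is achievable: press -> shift 1, bend -> shift 1, anneal -> shift 4, drill -> shift 1, cut -> shift 2, grind -> shift 2, bore -> shift 1, turn -> shift 1, mill -> shift 2.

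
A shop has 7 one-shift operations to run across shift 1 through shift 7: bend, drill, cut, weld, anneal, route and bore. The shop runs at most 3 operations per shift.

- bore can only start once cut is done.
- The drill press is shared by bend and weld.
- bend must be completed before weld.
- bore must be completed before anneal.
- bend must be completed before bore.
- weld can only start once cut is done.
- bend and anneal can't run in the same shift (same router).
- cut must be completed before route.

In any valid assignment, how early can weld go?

shift 2

Precedence pushes weld to at least shift 2.
weld at shift 2 is achievable: bore=shift 2; weld=shift 2; cut=shift 1; drill=shift 1; bend=shift 1; route=shift 2; anneal=shift 3.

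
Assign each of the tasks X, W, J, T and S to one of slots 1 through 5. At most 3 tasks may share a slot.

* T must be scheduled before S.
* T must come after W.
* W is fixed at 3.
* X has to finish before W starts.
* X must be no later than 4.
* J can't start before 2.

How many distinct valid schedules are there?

Splitting on X: it can be 1 (4), 2 (4). Listing each branch's schedules as (W, J, T, S):
X=1: (3,2,4,5) (3,3,4,5) (3,4,4,5) (3,5,4,5) — 4.
X=2: (3,2,4,5) (3,3,4,5) (3,4,4,5) (3,5,4,5) — 4.
Summing: 4 + 4 = 8.

8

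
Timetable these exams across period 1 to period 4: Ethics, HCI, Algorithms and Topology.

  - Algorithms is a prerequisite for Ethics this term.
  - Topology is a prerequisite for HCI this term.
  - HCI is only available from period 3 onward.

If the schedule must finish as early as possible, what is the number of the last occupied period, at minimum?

3

The precedence chain requires at least 2 distinct periods.
HCI can't be placed before period 3, so the schedule must run through at least period 3.
3 works (last occupied period: period 3): for example Topology -> period 1, Ethics -> period 2, HCI -> period 3, Algorithms -> period 1.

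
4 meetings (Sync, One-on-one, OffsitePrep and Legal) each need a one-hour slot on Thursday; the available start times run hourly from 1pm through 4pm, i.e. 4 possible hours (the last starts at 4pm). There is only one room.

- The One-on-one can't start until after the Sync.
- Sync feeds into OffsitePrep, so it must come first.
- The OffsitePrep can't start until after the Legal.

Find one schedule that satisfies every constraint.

OffsitePrep in 3pm, One-on-one in 4pm, Legal in 2pm, Sync in 1pm

Checking: Sync(1pm) before OffsitePrep(3pm); Sync(1pm) before One-on-one(4pm); Legal(2pm) before OffsitePrep(3pm); max 1 per hour (cap 1).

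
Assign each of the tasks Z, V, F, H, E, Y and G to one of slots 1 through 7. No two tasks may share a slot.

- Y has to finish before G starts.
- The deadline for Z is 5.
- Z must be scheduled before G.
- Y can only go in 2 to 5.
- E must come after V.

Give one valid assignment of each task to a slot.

H=7; G=3; F=6; Y=2; E=5; V=4; Z=1

Checking: Z(1) before G(3); V(4) before E(5); Y(2) before G(3); Y=2 in [2,5]; Z=1 in [1,5]; max 1 per slot (cap 1).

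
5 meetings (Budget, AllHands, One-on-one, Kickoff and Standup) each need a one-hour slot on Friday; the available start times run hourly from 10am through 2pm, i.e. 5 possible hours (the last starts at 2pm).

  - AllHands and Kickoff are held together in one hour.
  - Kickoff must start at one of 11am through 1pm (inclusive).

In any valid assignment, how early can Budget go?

Budget at 10am is achievable: Budget in 10am; AllHands in 11am; One-on-one in 10am; Standup in 10am; Kickoff in 11am.

10am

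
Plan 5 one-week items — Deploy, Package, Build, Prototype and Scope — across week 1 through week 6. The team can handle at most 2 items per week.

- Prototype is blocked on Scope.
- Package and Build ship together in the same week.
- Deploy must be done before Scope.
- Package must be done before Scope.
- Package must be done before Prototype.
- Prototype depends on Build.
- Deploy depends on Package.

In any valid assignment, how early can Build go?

Build must be in the same week as Package, which can't be after week 3, so Build is at most week 3.
Build at week 1 is achievable: Package=week 1; Build=week 1; Prototype=week 4; Scope=week 3; Deploy=week 2.

week 1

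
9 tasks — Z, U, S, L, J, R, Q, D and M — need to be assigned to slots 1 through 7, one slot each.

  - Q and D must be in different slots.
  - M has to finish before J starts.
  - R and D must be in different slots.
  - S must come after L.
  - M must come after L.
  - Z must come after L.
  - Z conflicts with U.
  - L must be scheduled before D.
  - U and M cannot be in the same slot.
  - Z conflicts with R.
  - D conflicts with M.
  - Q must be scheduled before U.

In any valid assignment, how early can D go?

Precedence pushes D to at least 2.
D at 2 is achievable: Z=2, M=3, S=2, R=1, U=4, Q=1, J=4, L=1, D=2.

2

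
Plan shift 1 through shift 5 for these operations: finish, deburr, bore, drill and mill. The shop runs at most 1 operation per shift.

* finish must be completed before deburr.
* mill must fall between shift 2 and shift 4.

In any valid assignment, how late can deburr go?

shift 5

Precedence pushes deburr to at least shift 2.
deburr at shift 5 is achievable: bore in shift 3; finish in shift 1; mill in shift 2; deburr in shift 5; drill in shift 4.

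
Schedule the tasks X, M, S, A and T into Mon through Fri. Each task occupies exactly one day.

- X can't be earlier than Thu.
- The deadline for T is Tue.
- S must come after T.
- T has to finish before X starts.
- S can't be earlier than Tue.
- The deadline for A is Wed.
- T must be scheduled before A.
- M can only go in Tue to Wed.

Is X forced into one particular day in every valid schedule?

X can be Thu (e.g. S -> Tue; M -> Tue; A -> Tue; X -> Thu; T -> Mon) or Fri (e.g. T -> Mon; A -> Tue; X -> Fri; M -> Tue; S -> Tue).

No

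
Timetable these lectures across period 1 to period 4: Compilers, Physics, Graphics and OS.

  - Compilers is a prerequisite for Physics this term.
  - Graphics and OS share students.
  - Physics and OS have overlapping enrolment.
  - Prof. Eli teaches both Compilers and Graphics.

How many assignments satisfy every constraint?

Splitting on Compilers: it can be period 1 (21), period 2 (14), period 3 (7). Listing each branch's schedules as (Physics, Graphics, OS) by period number:
Compilers=period 1: (2,2,1) (2,2,3) (2,2,4) (2,3,1) (2,3,4) (2,4,1) (2,4,3) (3,2,1) (3,2,4) (3,3,1) (3,3,2) (3,3,4) (3,4,1) (3,4,2) (4,2,1) (4,2,3) (4,3,1) (4,3,2) (4,4,1) (4,4,2) (4,4,3) — 21.
Compilers=period 2: (3,1,2) (3,1,4) (3,3,1) (3,3,2) (3,3,4) (3,4,1) (3,4,2) (4,1,2) (4,1,3) (4,3,1) (4,3,2) (4,4,1) (4,4,2) (4,4,3) — 14.
Compilers=period 3: (4,1,2) (4,1,3) (4,2,1) (4,2,3) (4,4,1) (4,4,2) (4,4,3) — 7.
Summing: 21 + 14 + 7 = 42.

42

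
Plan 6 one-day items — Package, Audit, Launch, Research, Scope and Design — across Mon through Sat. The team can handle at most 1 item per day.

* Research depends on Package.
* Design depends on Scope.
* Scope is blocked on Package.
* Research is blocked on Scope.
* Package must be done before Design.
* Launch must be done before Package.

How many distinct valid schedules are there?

12

Splitting on Package: it can be Tue (8), Wed (4). Listing each branch's schedules as (Audit, Launch, Research, Scope, Design):
Package=Tue: (Wed,Mon,Fri,Thu,Sat) (Wed,Mon,Sat,Thu,Fri) (Thu,Mon,Fri,Wed,Sat) (Thu,Mon,Sat,Wed,Fri) (Fri,Mon,Thu,Wed,Sat) (Fri,Mon,Sat,Wed,Thu) (Sat,Mon,Thu,Wed,Fri) (Sat,Mon,Fri,Wed,Thu) — 8.
Package=Wed: (Mon,Tue,Fri,Thu,Sat) (Mon,Tue,Sat,Thu,Fri) (Tue,Mon,Fri,Thu,Sat) (Tue,Mon,Sat,Thu,Fri) — 4.
Summing: 8 + 4 = 12.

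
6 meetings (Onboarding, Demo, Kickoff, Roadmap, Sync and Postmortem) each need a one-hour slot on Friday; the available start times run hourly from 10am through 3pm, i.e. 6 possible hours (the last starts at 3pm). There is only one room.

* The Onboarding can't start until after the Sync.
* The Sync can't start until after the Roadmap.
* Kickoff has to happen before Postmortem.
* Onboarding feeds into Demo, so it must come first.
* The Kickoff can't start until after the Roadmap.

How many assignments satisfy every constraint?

10

Splitting on Onboarding: it can be 12pm (3), 1pm (4), 2pm (3). Listing each branch's schedules as (Demo, Kickoff, Roadmap, Sync, Postmortem):
Onboarding=12pm: (1pm,2pm,10am,11am,3pm) (2pm,1pm,10am,11am,3pm) (3pm,1pm,10am,11am,2pm) — 3.
Onboarding=1pm: (2pm,11am,10am,12pm,3pm) (2pm,12pm,10am,11am,3pm) (3pm,11am,10am,12pm,2pm) (3pm,12pm,10am,11am,2pm) — 4.
Onboarding=2pm: (3pm,11am,10am,12pm,1pm) (3pm,11am,10am,1pm,12pm) (3pm,12pm,10am,11am,1pm) — 3.
Summing: 3 + 4 + 3 = 10.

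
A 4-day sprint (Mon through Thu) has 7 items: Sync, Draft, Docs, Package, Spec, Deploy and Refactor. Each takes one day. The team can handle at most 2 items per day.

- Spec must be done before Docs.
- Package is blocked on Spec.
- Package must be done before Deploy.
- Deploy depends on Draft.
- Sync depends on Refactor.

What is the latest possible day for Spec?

Tue

Downstream work caps Spec at Tue.
Spec at Tue is achievable: Sync=Tue; Package=Wed; Spec=Tue; Docs=Wed; Deploy=Thu; Refactor=Mon; Draft=Mon.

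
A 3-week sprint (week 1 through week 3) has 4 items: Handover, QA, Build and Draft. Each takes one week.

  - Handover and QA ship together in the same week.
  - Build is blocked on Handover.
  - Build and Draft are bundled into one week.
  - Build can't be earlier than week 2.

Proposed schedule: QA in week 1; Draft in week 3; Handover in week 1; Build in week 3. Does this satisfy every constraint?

Yes

Handover and QA ship together in the same week — holds.
Build can't be earlier than week 2 — holds.
Build and Draft are bundled into one week — holds.
Build is blocked on Handover — holds.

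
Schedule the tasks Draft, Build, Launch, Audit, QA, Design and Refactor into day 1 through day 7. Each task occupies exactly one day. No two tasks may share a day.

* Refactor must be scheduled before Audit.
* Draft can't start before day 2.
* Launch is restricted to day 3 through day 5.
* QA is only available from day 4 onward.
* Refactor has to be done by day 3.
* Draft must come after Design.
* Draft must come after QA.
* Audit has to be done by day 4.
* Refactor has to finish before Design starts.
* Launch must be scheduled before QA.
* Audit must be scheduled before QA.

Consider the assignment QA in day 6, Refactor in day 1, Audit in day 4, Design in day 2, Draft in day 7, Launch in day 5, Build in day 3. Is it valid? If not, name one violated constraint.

Valid

Launch is restricted to day 3 through day 5 — holds.
Refactor has to be done by day 3 — holds.
Draft must come after QA — holds.
Audit has to be done by day 4 — holds.
Launch must be scheduled before QA — holds.
Draft must come after Design — holds.
Refactor must be scheduled before Audit — holds.
Draft can't start before day 2 — holds.
QA is only available from day 4 onward — holds.
Audit must be scheduled before QA — holds.
Refactor has to finish before Design starts — holds.
No two tasks may share a day — holds.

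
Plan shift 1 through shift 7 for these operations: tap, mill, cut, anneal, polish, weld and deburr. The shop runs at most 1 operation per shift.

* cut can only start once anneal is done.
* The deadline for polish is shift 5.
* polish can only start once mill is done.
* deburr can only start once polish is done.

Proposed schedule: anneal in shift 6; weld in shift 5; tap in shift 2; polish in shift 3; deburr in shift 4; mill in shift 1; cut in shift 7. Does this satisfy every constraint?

Yes

cut can only start once anneal is done — holds.
The deadline for polish is shift 5 — holds.
The shop runs at most 1 operation per shift — holds.
polish can only start once mill is done — holds.
deburr can only start once polish is done — holds.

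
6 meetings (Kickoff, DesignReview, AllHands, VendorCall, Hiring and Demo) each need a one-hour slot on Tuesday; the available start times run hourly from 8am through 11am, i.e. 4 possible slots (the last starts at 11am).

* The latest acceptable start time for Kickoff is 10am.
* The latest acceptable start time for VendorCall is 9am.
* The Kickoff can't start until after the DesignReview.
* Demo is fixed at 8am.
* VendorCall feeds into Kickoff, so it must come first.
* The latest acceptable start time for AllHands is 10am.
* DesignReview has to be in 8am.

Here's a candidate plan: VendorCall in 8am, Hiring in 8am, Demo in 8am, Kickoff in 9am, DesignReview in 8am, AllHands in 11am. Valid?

No. The latest acceptable start time for AllHands is 10am is not satisfied.

VendorCall feeds into Kickoff, so it must come first — holds.
The Kickoff can't start until after the DesignReview — holds.
Demo is fixed at 8am — holds.
The latest acceptable start time for VendorCall is 9am — holds.
DesignReview has to be in 8am — holds.
The latest acceptable start time for AllHands is 10am — violated.
The latest acceptable start time for Kickoff is 10am — holds.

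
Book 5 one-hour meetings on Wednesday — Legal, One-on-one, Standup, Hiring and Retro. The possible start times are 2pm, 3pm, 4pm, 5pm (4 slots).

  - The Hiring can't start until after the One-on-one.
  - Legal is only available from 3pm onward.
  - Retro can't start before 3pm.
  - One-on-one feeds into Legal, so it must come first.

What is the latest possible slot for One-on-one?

Downstream work caps One-on-one at 4pm.
One-on-one at 4pm is achievable: Hiring=5pm, Retro=3pm, One-on-one=4pm, Legal=5pm, Standup=2pm.

4pm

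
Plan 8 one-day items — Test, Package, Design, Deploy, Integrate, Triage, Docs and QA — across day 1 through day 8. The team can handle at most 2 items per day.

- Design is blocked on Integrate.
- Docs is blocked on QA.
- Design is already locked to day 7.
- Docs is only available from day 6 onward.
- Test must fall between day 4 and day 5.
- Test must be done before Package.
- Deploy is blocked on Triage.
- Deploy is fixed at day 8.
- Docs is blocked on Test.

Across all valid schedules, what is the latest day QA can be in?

Downstream work caps QA at day 7.
QA at day 7 is achievable: Triage in day 1, Integrate in day 1, Test in day 4, Design in day 7, Deploy in day 8, Package in day 5, QA in day 7, Docs in day 8.

day 7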